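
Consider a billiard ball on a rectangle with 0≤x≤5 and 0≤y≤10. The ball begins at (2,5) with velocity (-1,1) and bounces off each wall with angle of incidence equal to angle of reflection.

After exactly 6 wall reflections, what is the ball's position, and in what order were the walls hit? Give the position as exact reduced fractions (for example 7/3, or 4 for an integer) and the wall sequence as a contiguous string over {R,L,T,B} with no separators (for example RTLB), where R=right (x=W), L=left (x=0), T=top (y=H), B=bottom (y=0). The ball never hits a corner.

1. t=2 → L at (0,7); v=(1,1)
2. t=3 → T at (3,10); v=(1,-1)
3. t=2 → R at (5,8); v=(-1,-1)
4. t=5 → L at (0,3); v=(1,-1)
5. t=3 → B at (3,0); v=(1,1)
6. t=2 → R at (5,2); v=(-1,1)

Final position: (5,2)
Wall sequence: LTRLBR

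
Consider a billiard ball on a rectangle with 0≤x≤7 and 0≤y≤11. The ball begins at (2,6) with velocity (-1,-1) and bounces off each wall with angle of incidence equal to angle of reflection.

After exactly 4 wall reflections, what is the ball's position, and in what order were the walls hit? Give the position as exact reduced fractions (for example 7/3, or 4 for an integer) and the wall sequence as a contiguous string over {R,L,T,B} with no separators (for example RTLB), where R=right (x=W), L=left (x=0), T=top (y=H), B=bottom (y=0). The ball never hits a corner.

1. t=2 → L at (0,4); v=(1,-1)
2. t=4 → B at (4,0); v=(1,1)
3. t=3 → R at (7,3); v=(-1,1)
4. t=7 → L at (0,10); v=(1,1)

Final position: (0,10)
Wall sequence: LBRL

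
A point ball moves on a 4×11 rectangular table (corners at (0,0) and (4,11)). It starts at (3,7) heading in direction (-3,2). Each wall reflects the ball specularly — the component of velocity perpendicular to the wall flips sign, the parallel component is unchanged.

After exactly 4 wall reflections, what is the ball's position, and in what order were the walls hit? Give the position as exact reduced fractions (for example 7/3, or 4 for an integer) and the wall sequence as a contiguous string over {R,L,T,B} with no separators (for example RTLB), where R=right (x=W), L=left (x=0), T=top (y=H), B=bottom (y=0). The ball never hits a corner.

1. t=1 → L at (0,9); v=(3,2)
2. t=1 → T at (3,11); v=(3,-2)
3. t=1/3 → R at (4,31/3); v=(-3,-2)
4. t=4/3 → L at (0,23/3); v=(3,-2)

Final position: (0,23/3)
Wall sequence: LTRL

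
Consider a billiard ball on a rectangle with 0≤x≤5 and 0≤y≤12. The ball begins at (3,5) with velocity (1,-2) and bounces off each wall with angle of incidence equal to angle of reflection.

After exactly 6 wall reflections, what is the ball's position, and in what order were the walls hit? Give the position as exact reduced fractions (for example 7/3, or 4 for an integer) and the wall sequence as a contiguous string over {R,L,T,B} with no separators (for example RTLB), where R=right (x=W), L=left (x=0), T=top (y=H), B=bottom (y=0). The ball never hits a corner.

1. t=2 → R at (5,1); v=(-1,-2)
2. t=1/2 → B at (9/2,0); v=(-1,2)
3. t=9/2 → L at (0,9); v=(1,2)
4. t=3/2 → T at (3/2,12); v=(1,-2)
5. t=7/2 → R at (5,5); v=(-1,-2)
6. t=5/2 → B at (5/2,0); v=(-1,2)

Final position: (5/2,0)
Wall sequence: RBLTRB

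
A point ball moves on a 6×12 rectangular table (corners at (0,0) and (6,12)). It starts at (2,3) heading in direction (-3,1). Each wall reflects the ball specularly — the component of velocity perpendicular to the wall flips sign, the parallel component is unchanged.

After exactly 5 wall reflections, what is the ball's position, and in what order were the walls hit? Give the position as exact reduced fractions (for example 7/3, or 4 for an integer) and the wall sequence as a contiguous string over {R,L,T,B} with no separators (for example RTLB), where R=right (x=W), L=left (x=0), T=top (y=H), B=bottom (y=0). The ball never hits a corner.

1. t=2/3 → L at (0,11/3); v=(3,1)
2. t=2 → R at (6,17/3); v=(-3,1)
3. t=2 → L at (0,23/3); v=(3,1)
4. t=2 → R at (6,29/3); v=(-3,1)
5. t=2 → L at (0,35/3); v=(3,1)

Final position: (0,35/3)
Wall sequence: LRLRL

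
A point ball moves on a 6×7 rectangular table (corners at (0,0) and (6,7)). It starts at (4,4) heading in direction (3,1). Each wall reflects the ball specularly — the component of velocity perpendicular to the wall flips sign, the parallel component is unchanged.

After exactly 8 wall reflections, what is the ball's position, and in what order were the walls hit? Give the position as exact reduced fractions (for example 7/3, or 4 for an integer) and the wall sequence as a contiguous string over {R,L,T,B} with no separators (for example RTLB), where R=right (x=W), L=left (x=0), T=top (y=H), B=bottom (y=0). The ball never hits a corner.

1. t=2/3 → R at (6,14/3); v=(-3,1)
2. t=2 → L at (0,20/3); v=(3,1)
3. t=1/3 → T at (1,7); v=(3,-1)
4. t=5/3 → R at (6,16/3); v=(-3,-1)
5. t=2 → L at (0,10/3); v=(3,-1)
6. t=2 → R at (6,4/3); v=(-3,-1)
7. t=4/3 → B at (2,0); v=(-3,1)
8. t=2/3 → L at (0,2/3); v=(3,1)

Final position: (0,2/3)
Wall sequence: RLTRLRBL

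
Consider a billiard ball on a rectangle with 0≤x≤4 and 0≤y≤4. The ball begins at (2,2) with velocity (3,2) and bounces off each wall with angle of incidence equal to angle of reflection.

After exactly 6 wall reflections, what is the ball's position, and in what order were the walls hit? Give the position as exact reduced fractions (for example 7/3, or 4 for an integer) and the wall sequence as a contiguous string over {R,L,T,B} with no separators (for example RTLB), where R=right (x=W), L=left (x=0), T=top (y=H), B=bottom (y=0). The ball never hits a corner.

Final position: (0,10/3)
Wall sequence: RTLBRL

1. t=2/3 → R at (4,10/3); v=(-3,2)
2. t=1/3 → T at (3,4); v=(-3,-2)
3. t=1 → L at (0,2); v=(3,-2)
4. t=1 → B at (3,0); v=(3,2)
5. t=1/3 → R at (4,2/3); v=(-3,2)
6. t=4/3 → L at (0,10/3); v=(3,2)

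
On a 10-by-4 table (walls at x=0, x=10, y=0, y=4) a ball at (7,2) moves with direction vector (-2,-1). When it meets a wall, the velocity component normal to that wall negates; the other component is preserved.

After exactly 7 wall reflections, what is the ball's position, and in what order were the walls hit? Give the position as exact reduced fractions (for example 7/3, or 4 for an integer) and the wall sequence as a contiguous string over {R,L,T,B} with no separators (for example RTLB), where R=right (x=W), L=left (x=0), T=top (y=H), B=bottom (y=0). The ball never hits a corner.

1. t=2 → B at (3,0); v=(-2,1)
2. t=3/2 → L at (0,3/2); v=(2,1)
3. t=5/2 → T at (5,4); v=(2,-1)
4. t=5/2 → R at (10,3/2); v=(-2,-1)
5. t=3/2 → B at (7,0); v=(-2,1)
6. t=7/2 → L at (0,7/2); v=(2,1)
7. t=1/2 → T at (1,4); v=(2,-1)

Final position: (1,4)
Wall sequence: BLTRBLT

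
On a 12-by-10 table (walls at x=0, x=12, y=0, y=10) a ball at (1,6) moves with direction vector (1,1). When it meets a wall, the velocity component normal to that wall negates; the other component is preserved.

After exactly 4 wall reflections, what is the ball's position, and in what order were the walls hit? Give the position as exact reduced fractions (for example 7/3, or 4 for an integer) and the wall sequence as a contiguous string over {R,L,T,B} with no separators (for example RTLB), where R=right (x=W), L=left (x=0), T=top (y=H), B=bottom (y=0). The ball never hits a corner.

1. t=4 → T at (5,10); v=(1,-1)
2. t=7 → R at (12,3); v=(-1,-1)
3. t=3 → B at (9,0); v=(-1,1)
4. t=9 → L at (0,9); v=(1,1)

Final position: (0,9)
Wall sequence: TRBL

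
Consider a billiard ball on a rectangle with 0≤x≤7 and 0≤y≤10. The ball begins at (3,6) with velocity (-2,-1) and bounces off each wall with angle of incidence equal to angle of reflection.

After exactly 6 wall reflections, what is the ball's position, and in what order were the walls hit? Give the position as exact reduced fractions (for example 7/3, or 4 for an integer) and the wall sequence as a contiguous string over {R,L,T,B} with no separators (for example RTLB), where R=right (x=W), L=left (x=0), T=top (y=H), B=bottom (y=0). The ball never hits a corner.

1. t=3/2 → L at (0,9/2); v=(2,-1)
2. t=7/2 → R at (7,1); v=(-2,-1)
3. t=1 → B at (5,0); v=(-2,1)
4. t=5/2 → L at (0,5/2); v=(2,1)
5. t=7/2 → R at (7,6); v=(-2,1)
6. t=7/2 → L at (0,19/2); v=(2,1)

Final position: (0,19/2)
Wall sequence: LRBLRL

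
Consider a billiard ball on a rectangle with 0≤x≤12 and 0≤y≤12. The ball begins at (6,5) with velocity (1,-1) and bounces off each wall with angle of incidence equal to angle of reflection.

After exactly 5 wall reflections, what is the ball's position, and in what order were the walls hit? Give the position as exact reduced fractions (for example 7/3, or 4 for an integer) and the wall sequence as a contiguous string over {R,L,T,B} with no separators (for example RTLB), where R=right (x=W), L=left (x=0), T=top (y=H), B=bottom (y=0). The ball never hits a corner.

1. t=5 → B at (11,0); v=(1,1)
2. t=1 → R at (12,1); v=(-1,1)
3. t=11 → T at (1,12); v=(-1,-1)
4. t=1 → L at (0,11); v=(1,-1)
5. t=11 → B at (11,0); v=(1,1)

Final position: (11,0)
Wall sequence: BRTLB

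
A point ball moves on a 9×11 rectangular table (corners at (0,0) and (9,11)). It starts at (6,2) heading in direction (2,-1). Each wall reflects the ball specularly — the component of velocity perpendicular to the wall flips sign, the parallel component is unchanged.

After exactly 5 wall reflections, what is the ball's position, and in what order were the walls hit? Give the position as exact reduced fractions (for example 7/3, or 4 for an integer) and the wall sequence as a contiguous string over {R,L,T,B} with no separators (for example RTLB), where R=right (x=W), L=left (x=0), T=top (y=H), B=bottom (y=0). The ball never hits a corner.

1. t=3/2 → R at (9,1/2); v=(-2,-1)
2. t=1/2 → B at (8,0); v=(-2,1)
3. t=4 → L at (0,4); v=(2,1)
4. t=9/2 → R at (9,17/2); v=(-2,1)
5. t=5/2 → T at (4,11); v=(-2,-1)

Final position: (4,11)
Wall sequence: RBLRT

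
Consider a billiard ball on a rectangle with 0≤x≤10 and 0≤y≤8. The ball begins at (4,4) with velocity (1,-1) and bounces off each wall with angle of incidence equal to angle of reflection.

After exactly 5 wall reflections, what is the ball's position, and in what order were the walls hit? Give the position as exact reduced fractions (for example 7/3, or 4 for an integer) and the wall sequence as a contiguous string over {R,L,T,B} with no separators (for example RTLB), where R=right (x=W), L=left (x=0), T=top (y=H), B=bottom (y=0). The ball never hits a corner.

1. t=4 → B at (8,0); v=(1,1)
2. t=2 → R at (10,2); v=(-1,1)
3. t=6 → T at (4,8); v=(-1,-1)
4. t=4 → L at (0,4); v=(1,-1)
5. t=4 → B at (4,0); v=(1,1)

Final position: (4,0)
Wall sequence: BRTLB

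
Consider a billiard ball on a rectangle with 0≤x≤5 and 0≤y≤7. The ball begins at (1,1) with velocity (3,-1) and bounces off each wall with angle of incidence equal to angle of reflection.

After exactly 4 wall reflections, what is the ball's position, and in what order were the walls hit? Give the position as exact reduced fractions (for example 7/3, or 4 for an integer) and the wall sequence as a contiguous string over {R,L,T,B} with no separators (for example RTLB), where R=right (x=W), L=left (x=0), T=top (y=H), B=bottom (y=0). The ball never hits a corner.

1. t=1 → B at (4,0); v=(3,1)
2. t=1/3 → R at (5,1/3); v=(-3,1)
3. t=5/3 → L at (0,2); v=(3,1)
4. t=5/3 → R at (5,11/3); v=(-3,1)

Final position: (5,11/3)
Wall sequence: BRLR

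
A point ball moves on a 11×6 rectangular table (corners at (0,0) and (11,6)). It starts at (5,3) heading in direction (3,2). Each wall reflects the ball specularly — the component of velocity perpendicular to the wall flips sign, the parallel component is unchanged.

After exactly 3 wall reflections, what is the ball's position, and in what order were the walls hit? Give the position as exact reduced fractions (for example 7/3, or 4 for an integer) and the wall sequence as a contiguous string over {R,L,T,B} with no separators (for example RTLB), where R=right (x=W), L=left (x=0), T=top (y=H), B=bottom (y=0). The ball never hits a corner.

Final position: (7/2,0)
Wall sequence: TRB

1. t=3/2 → T at (19/2,6); v=(3,-2)
2. t=1/2 → R at (11,5); v=(-3,-2)
3. t=5/2 → B at (7/2,0); v=(-3,2)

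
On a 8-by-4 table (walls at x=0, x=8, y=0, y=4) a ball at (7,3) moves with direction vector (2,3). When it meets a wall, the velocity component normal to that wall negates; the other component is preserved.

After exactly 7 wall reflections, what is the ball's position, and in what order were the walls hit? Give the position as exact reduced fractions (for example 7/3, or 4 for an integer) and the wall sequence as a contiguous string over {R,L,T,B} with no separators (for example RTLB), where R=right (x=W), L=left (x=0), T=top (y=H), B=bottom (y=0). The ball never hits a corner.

1. t=1/3 → T at (23/3,4); v=(2,-3)
2. t=1/6 → R at (8,7/2); v=(-2,-3)
3. t=7/6 → B at (17/3,0); v=(-2,3)
4. t=4/3 → T at (3,4); v=(-2,-3)
5. t=4/3 → B at (1/3,0); v=(-2,3)
6. t=1/6 → L at (0,1/2); v=(2,3)
7. t=7/6 → T at (7/3,4); v=(2,-3)

Final position: (7/3,4)
Wall sequence: TRBTBLT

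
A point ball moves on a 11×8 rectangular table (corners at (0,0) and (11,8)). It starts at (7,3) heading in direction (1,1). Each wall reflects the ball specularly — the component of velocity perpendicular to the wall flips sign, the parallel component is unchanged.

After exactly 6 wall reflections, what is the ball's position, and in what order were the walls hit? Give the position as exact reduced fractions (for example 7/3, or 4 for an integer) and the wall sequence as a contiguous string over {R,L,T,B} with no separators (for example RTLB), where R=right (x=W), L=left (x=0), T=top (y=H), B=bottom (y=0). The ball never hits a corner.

Final position: (11,3)
Wall sequence: RTBLTR

1. t=4 → R at (11,7); v=(-1,1)
2. t=1 → T at (10,8); v=(-1,-1)
3. t=8 → B at (2,0); v=(-1,1)
4. t=2 → L at (0,2); v=(1,1)
5. t=6 → T at (6,8); v=(1,-1)
6. t=5 → R at (11,3); v=(-1,-1)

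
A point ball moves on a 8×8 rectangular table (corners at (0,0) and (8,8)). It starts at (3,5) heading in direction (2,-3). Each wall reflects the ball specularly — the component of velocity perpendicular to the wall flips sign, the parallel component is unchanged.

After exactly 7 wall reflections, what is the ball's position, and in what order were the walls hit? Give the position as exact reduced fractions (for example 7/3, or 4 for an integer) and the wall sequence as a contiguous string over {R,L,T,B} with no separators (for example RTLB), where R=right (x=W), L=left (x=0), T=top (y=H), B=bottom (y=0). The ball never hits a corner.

Final position: (8,11/2)
Wall sequence: BRTLBTR

1. t=5/3 → B at (19/3,0); v=(2,3)
2. t=5/6 → R at (8,5/2); v=(-2,3)
3. t=11/6 → T at (13/3,8); v=(-2,-3)
4. t=13/6 → L at (0,3/2); v=(2,-3)
5. t=1/2 → B at (1,0); v=(2,3)
6. t=8/3 → T at (19/3,8); v=(2,-3)
7. t=5/6 → R at (8,11/2); v=(-2,-3)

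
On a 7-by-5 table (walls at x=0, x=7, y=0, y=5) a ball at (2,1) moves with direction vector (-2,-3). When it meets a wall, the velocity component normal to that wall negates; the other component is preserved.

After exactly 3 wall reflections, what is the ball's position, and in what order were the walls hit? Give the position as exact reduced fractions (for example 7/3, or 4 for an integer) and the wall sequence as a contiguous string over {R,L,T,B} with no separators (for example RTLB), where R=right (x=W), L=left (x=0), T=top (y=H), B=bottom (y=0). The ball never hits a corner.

1. t=1/3 → B at (4/3,0); v=(-2,3)
2. t=2/3 → L at (0,2); v=(2,3)
3. t=1 → T at (2,5); v=(2,-3)

Final position: (2,5)
Wall sequence: BLT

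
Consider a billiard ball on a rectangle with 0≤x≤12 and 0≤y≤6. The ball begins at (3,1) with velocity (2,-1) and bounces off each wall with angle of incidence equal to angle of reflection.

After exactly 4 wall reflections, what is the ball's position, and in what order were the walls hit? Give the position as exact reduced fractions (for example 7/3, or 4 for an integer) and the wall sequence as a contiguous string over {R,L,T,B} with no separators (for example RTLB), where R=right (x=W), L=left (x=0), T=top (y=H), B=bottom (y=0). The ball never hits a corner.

Final position: (0,5/2)
Wall sequence: BRTL

1. t=1 → B at (5,0); v=(2,1)
2. t=7/2 → R at (12,7/2); v=(-2,1)
3. t=5/2 → T at (7,6); v=(-2,-1)
4. t=7/2 → L at (0,5/2); v=(2,-1)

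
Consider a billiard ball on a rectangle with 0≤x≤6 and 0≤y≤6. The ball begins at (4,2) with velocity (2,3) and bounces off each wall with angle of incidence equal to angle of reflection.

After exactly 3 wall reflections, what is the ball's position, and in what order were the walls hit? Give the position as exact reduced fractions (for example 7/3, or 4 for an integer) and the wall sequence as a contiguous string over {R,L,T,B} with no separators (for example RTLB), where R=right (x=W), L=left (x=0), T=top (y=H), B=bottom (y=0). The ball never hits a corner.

Final position: (4/3,0)
Wall sequence: RTB

1. t=1 → R at (6,5); v=(-2,3)
2. t=1/3 → T at (16/3,6); v=(-2,-3)
3. t=2 → B at (4/3,0); v=(-2,3)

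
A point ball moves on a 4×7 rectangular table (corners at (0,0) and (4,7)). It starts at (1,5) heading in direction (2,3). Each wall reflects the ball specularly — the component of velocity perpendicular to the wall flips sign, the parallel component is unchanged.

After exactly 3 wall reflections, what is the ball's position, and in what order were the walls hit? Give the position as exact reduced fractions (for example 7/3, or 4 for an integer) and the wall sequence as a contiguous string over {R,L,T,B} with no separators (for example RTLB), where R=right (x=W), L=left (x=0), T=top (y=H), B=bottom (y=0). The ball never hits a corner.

Final position: (1,0)
Wall sequence: TRB

1. t=2/3 → T at (7/3,7); v=(2,-3)
2. t=5/6 → R at (4,9/2); v=(-2,-3)
3. t=3/2 → B at (1,0); v=(-2,3)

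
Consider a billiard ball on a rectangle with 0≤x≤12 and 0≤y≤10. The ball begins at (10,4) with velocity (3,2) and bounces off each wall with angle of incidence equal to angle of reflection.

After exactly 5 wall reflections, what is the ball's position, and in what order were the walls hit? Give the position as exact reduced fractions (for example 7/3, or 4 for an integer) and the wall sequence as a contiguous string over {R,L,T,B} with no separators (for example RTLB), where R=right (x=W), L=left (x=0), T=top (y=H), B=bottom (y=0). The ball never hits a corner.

1. t=2/3 → R at (12,16/3); v=(-3,2)
2. t=7/3 → T at (5,10); v=(-3,-2)
3. t=5/3 → L at (0,20/3); v=(3,-2)
4. t=10/3 → B at (10,0); v=(3,2)
5. t=2/3 → R at (12,4/3); v=(-3,2)

Final position: (12,4/3)
Wall sequence: RTLBR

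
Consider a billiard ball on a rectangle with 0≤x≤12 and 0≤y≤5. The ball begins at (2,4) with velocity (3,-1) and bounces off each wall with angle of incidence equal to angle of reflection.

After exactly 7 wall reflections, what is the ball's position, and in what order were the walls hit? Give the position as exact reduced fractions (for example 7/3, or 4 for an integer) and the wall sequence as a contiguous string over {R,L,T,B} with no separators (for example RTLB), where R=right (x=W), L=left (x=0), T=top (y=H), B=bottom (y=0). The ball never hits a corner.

1. t=10/3 → R at (12,2/3); v=(-3,-1)
2. t=2/3 → B at (10,0); v=(-3,1)
3. t=10/3 → L at (0,10/3); v=(3,1)
4. t=5/3 → T at (5,5); v=(3,-1)
5. t=7/3 → R at (12,8/3); v=(-3,-1)
6. t=8/3 → B at (4,0); v=(-3,1)
7. t=4/3 → L at (0,4/3); v=(3,1)

Final position: (0,4/3)
Wall sequence: RBLTRBL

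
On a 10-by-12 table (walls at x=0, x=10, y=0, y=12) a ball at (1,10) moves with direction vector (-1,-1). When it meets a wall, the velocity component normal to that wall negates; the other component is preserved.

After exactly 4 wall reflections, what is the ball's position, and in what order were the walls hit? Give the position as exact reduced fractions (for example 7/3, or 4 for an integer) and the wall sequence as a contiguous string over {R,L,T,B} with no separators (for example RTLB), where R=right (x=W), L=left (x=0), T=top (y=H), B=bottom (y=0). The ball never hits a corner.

Final position: (0,11)
Wall sequence: LBRL

1. t=1 → L at (0,9); v=(1,-1)
2. t=9 → B at (9,0); v=(1,1)
3. t=1 → R at (10,1); v=(-1,1)
4. t=10 → L at (0,11); v=(1,1)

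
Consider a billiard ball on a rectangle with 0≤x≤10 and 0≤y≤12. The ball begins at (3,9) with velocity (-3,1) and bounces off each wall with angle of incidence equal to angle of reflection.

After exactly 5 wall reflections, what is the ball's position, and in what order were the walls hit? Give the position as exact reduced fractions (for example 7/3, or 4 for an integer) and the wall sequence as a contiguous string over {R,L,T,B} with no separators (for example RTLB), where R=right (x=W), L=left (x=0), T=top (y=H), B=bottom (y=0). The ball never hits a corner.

1. t=1 → L at (0,10); v=(3,1)
2. t=2 → T at (6,12); v=(3,-1)
3. t=4/3 → R at (10,32/3); v=(-3,-1)
4. t=10/3 → L at (0,22/3); v=(3,-1)
5. t=10/3 → R at (10,4); v=(-3,-1)

Final position: (10,4)
Wall sequence: LTRLR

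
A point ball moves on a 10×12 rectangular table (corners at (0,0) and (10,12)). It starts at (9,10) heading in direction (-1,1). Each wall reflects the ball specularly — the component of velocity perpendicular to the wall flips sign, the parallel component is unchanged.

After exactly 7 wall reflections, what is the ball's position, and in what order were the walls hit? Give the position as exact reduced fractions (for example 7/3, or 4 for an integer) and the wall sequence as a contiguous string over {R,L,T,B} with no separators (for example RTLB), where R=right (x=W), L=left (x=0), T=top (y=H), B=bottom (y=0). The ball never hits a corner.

Final position: (9,0)
Wall sequence: TLBRTLB

1. t=2 → T at (7,12); v=(-1,-1)
2. t=7 → L at (0,5); v=(1,-1)
3. t=5 → B at (5,0); v=(1,1)
4. t=5 → R at (10,5); v=(-1,1)
5. t=7 → T at (3,12); v=(-1,-1)
6. t=3 → L at (0,9); v=(1,-1)
7. t=9 → B at (9,0); v=(1,1)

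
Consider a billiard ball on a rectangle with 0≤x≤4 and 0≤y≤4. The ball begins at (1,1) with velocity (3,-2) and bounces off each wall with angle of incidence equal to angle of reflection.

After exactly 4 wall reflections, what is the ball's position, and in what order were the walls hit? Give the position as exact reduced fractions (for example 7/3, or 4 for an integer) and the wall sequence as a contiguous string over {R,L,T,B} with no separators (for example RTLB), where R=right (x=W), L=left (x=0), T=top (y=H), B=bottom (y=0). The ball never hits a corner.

1. t=1/2 → B at (5/2,0); v=(3,2)
2. t=1/2 → R at (4,1); v=(-3,2)
3. t=4/3 → L at (0,11/3); v=(3,2)
4. t=1/6 → T at (1/2,4); v=(3,-2)

Final position: (1/2,4)
Wall sequence: BRLT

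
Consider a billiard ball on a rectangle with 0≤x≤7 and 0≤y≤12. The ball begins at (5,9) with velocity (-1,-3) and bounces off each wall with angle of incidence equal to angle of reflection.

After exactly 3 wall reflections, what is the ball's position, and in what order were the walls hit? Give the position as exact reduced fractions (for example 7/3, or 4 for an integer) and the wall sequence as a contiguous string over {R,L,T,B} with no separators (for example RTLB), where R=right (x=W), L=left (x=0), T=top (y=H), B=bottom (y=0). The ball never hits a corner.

Final position: (2,12)
Wall sequence: BLT

1. t=3 → B at (2,0); v=(-1,3)
2. t=2 → L at (0,6); v=(1,3)
3. t=2 → T at (2,12); v=(1,-3)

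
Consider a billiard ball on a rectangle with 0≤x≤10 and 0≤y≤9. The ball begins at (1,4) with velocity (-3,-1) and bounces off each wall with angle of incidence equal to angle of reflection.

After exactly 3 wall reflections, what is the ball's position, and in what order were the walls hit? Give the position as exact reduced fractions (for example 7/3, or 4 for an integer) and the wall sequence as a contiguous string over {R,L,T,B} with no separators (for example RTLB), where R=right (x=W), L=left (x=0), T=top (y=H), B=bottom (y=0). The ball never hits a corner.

Final position: (9,0)
Wall sequence: LRB

1. t=1/3 → L at (0,11/3); v=(3,-1)
2. t=10/3 → R at (10,1/3); v=(-3,-1)
3. t=1/3 → B at (9,0); v=(-3,1)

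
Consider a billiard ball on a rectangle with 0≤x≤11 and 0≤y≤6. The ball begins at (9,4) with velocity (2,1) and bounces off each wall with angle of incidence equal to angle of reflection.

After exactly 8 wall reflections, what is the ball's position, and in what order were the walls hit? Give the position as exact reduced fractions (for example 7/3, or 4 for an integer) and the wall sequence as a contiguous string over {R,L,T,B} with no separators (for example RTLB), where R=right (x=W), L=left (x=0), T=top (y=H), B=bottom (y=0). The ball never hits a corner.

Final position: (5,0)
Wall sequence: RTLBRTLB

1. t=1 → R at (11,5); v=(-2,1)
2. t=1 → T at (9,6); v=(-2,-1)
3. t=9/2 → L at (0,3/2); v=(2,-1)
4. t=3/2 → B at (3,0); v=(2,1)
5. t=4 → R at (11,4); v=(-2,1)
6. t=2 → T at (7,6); v=(-2,-1)
7. t=7/2 → L at (0,5/2); v=(2,-1)
8. t=5/2 → B at (5,0); v=(2,1)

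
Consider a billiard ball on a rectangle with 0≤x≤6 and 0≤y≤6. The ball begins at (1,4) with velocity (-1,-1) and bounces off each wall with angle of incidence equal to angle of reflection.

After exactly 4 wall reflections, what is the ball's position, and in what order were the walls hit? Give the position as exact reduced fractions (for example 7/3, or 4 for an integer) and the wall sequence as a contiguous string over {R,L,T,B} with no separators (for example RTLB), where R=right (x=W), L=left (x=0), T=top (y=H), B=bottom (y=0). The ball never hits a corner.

Final position: (3,6)
Wall sequence: LBRT

1. t=1 → L at (0,3); v=(1,-1)
2. t=3 → B at (3,0); v=(1,1)
3. t=3 → R at (6,3); v=(-1,1)
4. t=3 → T at (3,6); v=(-1,-1)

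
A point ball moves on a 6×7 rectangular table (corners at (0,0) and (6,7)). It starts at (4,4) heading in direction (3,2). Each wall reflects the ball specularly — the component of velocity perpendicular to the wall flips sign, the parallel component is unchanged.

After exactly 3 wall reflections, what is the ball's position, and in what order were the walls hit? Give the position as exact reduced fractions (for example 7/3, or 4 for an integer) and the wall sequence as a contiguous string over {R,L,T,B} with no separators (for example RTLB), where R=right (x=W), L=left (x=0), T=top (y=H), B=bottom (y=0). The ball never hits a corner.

1. t=2/3 → R at (6,16/3); v=(-3,2)
2. t=5/6 → T at (7/2,7); v=(-3,-2)
3. t=7/6 → L at (0,14/3); v=(3,-2)

Final position: (0,14/3)
Wall sequence: RTL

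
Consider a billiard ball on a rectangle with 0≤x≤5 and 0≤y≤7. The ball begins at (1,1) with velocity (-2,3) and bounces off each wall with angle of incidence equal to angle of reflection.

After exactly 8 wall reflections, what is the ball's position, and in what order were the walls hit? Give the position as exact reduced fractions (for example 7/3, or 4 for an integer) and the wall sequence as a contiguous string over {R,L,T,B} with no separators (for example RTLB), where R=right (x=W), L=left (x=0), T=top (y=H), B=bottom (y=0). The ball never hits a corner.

Final position: (3,0)
Wall sequence: LTRBLTRB

1. t=1/2 → L at (0,5/2); v=(2,3)
2. t=3/2 → T at (3,7); v=(2,-3)
3. t=1 → R at (5,4); v=(-2,-3)
4. t=4/3 → B at (7/3,0); v=(-2,3)
5. t=7/6 → L at (0,7/2); v=(2,3)
6. t=7/6 → T at (7/3,7); v=(2,-3)
7. t=4/3 → R at (5,3); v=(-2,-3)
8. t=1 → B at (3,0); v=(-2,3)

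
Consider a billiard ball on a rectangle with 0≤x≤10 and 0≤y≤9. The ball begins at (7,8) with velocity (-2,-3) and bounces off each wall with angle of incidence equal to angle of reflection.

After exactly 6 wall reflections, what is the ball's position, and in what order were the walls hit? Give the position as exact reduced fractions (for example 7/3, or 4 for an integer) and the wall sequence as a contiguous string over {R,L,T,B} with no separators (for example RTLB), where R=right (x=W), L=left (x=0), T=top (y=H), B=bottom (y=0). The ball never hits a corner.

Final position: (11/3,9)
Wall sequence: BLTRBT

1. t=8/3 → B at (5/3,0); v=(-2,3)
2. t=5/6 → L at (0,5/2); v=(2,3)
3. t=13/6 → T at (13/3,9); v=(2,-3)
4. t=17/6 → R at (10,1/2); v=(-2,-3)
5. t=1/6 → B at (29/3,0); v=(-2,3)
6. t=3 → T at (11/3,9); v=(-2,-3)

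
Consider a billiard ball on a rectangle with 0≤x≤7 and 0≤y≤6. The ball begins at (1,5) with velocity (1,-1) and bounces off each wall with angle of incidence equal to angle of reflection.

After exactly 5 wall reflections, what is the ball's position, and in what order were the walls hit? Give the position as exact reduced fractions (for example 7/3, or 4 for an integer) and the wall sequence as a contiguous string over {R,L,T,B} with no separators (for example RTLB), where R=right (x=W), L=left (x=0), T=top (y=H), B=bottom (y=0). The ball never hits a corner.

1. t=5 → B at (6,0); v=(1,1)
2. t=1 → R at (7,1); v=(-1,1)
3. t=5 → T at (2,6); v=(-1,-1)
4. t=2 → L at (0,4); v=(1,-1)
5. t=4 → B at (4,0); v=(1,1)

Final position: (4,0)
Wall sequence: BRTLB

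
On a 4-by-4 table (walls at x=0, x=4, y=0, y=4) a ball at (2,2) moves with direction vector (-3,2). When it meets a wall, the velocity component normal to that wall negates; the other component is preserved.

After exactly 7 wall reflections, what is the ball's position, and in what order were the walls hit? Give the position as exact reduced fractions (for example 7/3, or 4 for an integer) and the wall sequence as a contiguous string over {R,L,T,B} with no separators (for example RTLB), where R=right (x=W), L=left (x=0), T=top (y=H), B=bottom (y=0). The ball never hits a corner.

1. t=2/3 → L at (0,10/3); v=(3,2)
2. t=1/3 → T at (1,4); v=(3,-2)
3. t=1 → R at (4,2); v=(-3,-2)
4. t=1 → B at (1,0); v=(-3,2)
5. t=1/3 → L at (0,2/3); v=(3,2)
6. t=4/3 → R at (4,10/3); v=(-3,2)
7. t=1/3 → T at (3,4); v=(-3,-2)

Final position: (3,4)
Wall sequence: LTRBLRT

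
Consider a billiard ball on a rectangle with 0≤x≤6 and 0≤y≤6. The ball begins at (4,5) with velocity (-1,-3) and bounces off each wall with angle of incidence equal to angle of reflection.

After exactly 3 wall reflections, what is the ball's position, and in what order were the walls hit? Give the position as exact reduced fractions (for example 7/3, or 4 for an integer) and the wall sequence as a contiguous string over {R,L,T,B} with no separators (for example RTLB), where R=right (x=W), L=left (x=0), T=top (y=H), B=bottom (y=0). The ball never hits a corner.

1. t=5/3 → B at (7/3,0); v=(-1,3)
2. t=2 → T at (1/3,6); v=(-1,-3)
3. t=1/3 → L at (0,5); v=(1,-3)

Final position: (0,5)
Wall sequence: BTL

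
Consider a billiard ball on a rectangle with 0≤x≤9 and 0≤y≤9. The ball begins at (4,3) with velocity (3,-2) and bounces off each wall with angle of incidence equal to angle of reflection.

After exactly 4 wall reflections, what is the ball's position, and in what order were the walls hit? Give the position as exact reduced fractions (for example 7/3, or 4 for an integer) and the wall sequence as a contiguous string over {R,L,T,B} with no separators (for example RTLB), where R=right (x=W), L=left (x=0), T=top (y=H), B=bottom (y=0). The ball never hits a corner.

1. t=3/2 → B at (17/2,0); v=(3,2)
2. t=1/6 → R at (9,1/3); v=(-3,2)
3. t=3 → L at (0,19/3); v=(3,2)
4. t=4/3 → T at (4,9); v=(3,-2)

Final position: (4,9)
Wall sequence: BRLT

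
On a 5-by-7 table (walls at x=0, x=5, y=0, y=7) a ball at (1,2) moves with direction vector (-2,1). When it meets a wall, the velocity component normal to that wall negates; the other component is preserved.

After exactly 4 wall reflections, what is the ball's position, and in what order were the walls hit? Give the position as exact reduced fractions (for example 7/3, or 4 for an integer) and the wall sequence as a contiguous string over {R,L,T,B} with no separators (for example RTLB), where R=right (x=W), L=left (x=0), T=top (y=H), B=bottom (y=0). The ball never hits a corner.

1. t=1/2 → L at (0,5/2); v=(2,1)
2. t=5/2 → R at (5,5); v=(-2,1)
3. t=2 → T at (1,7); v=(-2,-1)
4. t=1/2 → L at (0,13/2); v=(2,-1)

Final position: (0,13/2)
Wall sequence: LRTL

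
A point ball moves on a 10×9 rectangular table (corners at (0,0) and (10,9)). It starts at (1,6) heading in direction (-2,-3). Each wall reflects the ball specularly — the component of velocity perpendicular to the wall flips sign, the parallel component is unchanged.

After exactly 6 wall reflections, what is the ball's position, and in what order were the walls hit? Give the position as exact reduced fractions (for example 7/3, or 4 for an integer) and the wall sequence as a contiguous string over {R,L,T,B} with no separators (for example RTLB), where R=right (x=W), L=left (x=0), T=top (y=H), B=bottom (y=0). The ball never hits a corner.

1. t=1/2 → L at (0,9/2); v=(2,-3)
2. t=3/2 → B at (3,0); v=(2,3)
3. t=3 → T at (9,9); v=(2,-3)
4. t=1/2 → R at (10,15/2); v=(-2,-3)
5. t=5/2 → B at (5,0); v=(-2,3)
6. t=5/2 → L at (0,15/2); v=(2,3)

Final position: (0,15/2)
Wall sequence: LBTRBL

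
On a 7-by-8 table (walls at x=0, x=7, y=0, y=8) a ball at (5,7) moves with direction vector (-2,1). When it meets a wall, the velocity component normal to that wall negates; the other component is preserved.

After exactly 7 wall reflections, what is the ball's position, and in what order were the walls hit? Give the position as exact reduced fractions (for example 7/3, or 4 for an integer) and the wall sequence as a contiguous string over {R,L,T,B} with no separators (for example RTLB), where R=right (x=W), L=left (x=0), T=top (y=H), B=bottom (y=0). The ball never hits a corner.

1. t=1 → T at (3,8); v=(-2,-1)
2. t=3/2 → L at (0,13/2); v=(2,-1)
3. t=7/2 → R at (7,3); v=(-2,-1)
4. t=3 → B at (1,0); v=(-2,1)
5. t=1/2 → L at (0,1/2); v=(2,1)
6. t=7/2 → R at (7,4); v=(-2,1)
7. t=7/2 → L at (0,15/2); v=(2,1)

Final position: (0,15/2)
Wall sequence: TLRBLRL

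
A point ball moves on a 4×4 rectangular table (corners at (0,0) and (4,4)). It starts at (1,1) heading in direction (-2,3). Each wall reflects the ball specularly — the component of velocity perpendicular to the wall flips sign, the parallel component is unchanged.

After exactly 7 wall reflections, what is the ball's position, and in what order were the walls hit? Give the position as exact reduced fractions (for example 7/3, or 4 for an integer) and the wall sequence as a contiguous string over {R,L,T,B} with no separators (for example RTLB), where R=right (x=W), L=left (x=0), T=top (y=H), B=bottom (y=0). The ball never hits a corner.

Final position: (1,0)
Wall sequence: LTBRTLB

1. t=1/2 → L at (0,5/2); v=(2,3)
2. t=1/2 → T at (1,4); v=(2,-3)
3. t=4/3 → B at (11/3,0); v=(2,3)
4. t=1/6 → R at (4,1/2); v=(-2,3)
5. t=7/6 → T at (5/3,4); v=(-2,-3)
6. t=5/6 → L at (0,3/2); v=(2,-3)
7. t=1/2 → B at (1,0); v=(2,3)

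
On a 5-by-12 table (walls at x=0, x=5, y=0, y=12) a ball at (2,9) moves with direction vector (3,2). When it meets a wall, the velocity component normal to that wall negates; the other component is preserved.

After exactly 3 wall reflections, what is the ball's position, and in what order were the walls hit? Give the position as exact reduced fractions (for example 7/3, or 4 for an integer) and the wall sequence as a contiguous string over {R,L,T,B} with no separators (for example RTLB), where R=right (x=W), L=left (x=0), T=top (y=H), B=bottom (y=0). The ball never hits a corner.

1. t=1 → R at (5,11); v=(-3,2)
2. t=1/2 → T at (7/2,12); v=(-3,-2)
3. t=7/6 → L at (0,29/3); v=(3,-2)

Final position: (0,29/3)
Wall sequence: RTL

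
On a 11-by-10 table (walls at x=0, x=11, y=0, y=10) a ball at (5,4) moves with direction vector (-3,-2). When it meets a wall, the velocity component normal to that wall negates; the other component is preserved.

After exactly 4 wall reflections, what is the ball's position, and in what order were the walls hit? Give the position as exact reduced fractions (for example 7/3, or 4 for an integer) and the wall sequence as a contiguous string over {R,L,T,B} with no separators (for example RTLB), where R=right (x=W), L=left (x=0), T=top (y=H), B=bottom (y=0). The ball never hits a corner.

Final position: (6,10)
Wall sequence: LBRT

1. t=5/3 → L at (0,2/3); v=(3,-2)
2. t=1/3 → B at (1,0); v=(3,2)
3. t=10/3 → R at (11,20/3); v=(-3,2)
4. t=5/3 → T at (6,10); v=(-3,-2)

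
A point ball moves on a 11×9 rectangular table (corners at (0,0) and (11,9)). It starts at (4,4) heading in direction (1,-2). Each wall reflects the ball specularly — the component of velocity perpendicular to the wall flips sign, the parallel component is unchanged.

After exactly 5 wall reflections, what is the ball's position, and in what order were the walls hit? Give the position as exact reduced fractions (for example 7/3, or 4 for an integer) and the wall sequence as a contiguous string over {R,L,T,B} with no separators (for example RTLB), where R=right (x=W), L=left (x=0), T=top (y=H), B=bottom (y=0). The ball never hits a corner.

1. t=2 → B at (6,0); v=(1,2)
2. t=9/2 → T at (21/2,9); v=(1,-2)
3. t=1/2 → R at (11,8); v=(-1,-2)
4. t=4 → B at (7,0); v=(-1,2)
5. t=9/2 → T at (5/2,9); v=(-1,-2)

Final position: (5/2,9)
Wall sequence: BTRBT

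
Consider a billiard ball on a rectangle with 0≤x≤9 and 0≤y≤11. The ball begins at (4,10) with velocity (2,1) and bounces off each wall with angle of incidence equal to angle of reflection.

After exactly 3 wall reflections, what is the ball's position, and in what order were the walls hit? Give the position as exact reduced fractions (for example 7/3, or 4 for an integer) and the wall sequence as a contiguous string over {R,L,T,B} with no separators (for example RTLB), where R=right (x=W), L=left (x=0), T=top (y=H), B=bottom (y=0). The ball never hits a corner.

1. t=1 → T at (6,11); v=(2,-1)
2. t=3/2 → R at (9,19/2); v=(-2,-1)
3. t=9/2 → L at (0,5); v=(2,-1)

Final position: (0,5)
Wall sequence: TRL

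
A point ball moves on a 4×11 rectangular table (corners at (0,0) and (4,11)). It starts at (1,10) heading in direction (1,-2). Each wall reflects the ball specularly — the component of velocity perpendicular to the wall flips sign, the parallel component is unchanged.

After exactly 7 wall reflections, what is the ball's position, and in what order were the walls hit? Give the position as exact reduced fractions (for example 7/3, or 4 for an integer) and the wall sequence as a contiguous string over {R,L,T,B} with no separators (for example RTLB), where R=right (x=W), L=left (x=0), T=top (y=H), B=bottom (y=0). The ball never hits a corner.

1. t=3 → R at (4,4); v=(-1,-2)
2. t=2 → B at (2,0); v=(-1,2)
3. t=2 → L at (0,4); v=(1,2)
4. t=7/2 → T at (7/2,11); v=(1,-2)
5. t=1/2 → R at (4,10); v=(-1,-2)
6. t=4 → L at (0,2); v=(1,-2)
7. t=1 → B at (1,0); v=(1,2)

Final position: (1,0)
Wall sequence: RBLTRLB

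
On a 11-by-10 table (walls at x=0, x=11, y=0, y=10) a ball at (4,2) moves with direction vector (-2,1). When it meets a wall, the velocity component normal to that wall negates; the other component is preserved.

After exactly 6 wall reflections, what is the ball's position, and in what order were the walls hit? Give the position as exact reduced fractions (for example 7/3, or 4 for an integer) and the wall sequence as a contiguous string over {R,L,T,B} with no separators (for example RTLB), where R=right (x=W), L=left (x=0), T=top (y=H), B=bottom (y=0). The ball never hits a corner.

1. t=2 → L at (0,4); v=(2,1)
2. t=11/2 → R at (11,19/2); v=(-2,1)
3. t=1/2 → T at (10,10); v=(-2,-1)
4. t=5 → L at (0,5); v=(2,-1)
5. t=5 → B at (10,0); v=(2,1)
6. t=1/2 → R at (11,1/2); v=(-2,1)

Final position: (11,1/2)
Wall sequence: LRTLBR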